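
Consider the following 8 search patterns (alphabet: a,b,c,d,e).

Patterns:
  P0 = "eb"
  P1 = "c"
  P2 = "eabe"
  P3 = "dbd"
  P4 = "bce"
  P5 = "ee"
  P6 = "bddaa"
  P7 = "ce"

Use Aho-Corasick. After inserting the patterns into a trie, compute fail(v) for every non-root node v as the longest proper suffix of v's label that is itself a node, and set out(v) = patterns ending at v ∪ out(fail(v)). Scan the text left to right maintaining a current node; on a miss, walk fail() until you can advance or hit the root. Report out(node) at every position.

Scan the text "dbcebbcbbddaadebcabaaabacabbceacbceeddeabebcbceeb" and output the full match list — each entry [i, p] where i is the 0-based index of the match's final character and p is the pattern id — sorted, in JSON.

Construct AC machine:
Trie (insert patterns):
  n0 'ε': b→10 c→3 d→7 e→1
  n1 'e': a→4 b→2 e→13
  n2 'eb': ·  [P0 ends]
  n3 'c': e→18  [P1 ends]
  n4 'ea': b→5
  n5 'eab': e→6
  n6 'eabe': ·  [P2 ends]
  n7 'd': b→8
  n8 'db': d→9
  n9 'dbd': ·  [P3 ends]
  n10 'b': c→11 d→14
  n11 'bc': e→12
  n12 'bce': ·  [P4 ends]
  n13 'ee': ·  [P5 ends]
  n14 'bd': d→15
  n15 'bdd': a→16
  n16 'bdda': a→17
  n17 'bddaa': ·  [P6 ends]
  n18 'ce': ·  [P7 ends]

Failure links (BFS by depth):
  fail(1) 'e': from fail(0)=0 chase 'e': 0 ⇒ 0;  out=∅∪out(0)=∅
  fail(3) 'c': from fail(0)=0 chase 'c': 0 ⇒ 0;  out={1}∪out(0)={1}
  fail(7) 'd': from fail(0)=0 chase 'd': 0 ⇒ 0;  out=∅∪out(0)=∅
  fail(10) 'b': from fail(0)=0 chase 'b': 0 ⇒ 0;  out=∅∪out(0)=∅
  fail(2) 'eb': from fail(1)=0 chase 'b': 0 ⇒ 10;  out={0}∪out(10)={0}
  fail(4) 'ea': from fail(1)=0 chase 'a': 0 ⇒ 0;  out=∅∪out(0)=∅
  fail(8) 'db': from fail(7)=0 chase 'b': 0 ⇒ 10;  out=∅∪out(10)=∅
  fail(11) 'bc': from fail(10)=0 chase 'c': 0 ⇒ 3;  out=∅∪out(3)={1}
  fail(13) 'ee': from fail(1)=0 chase 'e': 0 ⇒ 1;  out={5}∪out(1)={5}
  fail(14) 'bd': from fail(10)=0 chase 'd': 0 ⇒ 7;  out=∅∪out(7)=∅
  fail(18) 'ce': from fail(3)=0 chase 'e': 0 ⇒ 1;  out={7}∪out(1)={7}
  fail(5) 'eab': from fail(4)=0 chase 'b': 0 ⇒ 10;  out=∅∪out(10)=∅
  fail(9) 'dbd': from fail(8)=10 chase 'd': 10 ⇒ 14;  out={3}∪out(14)={3}
  fail(12) 'bce': from fail(11)=3 chase 'e': 3 ⇒ 18;  out={4}∪out(18)={4,7}
  fail(15) 'bdd': from fail(14)=7 chase 'd': 7→0 ⇒ 7;  out=∅∪out(7)=∅
  fail(6) 'eabe': from fail(5)=10 chase 'e': 10→0 ⇒ 1;  out={2}∪out(1)={2}
  fail(16) 'bdda': from fail(15)=7 chase 'a': 7→0 ⇒ 0;  out=∅∪out(0)=∅
  fail(17) 'bddaa': from fail(16)=0 chase 'a': 0 ⇒ 0;  out={6}∪out(0)={6}

Scan:
[0] read 'd'  n0⇒n7
[1] read 'b'  n7⇒n8
[2] read 'c'  n8⇒n11 (fail-walked)  emit P1@[2:2]
[3] read 'e'  n11⇒n12  emit P4@[1:3],P7@[2:3]
[4] read 'b'  n12⇒n2 (fail-walked)  emit P0@[3:4]
[5] read 'b'  n2⇒n10 (fail-walked)
[6] read 'c'  n10⇒n11  emit P1@[6:6]
[7] read 'b'  n11⇒n10 (fail-walked)
[8] read 'b'  n10⇒n10 (fail-walked)
[9] read 'd'  n10⇒n14
[10] read 'd'  n14⇒n15
[11] read 'a'  n15⇒n16
[12] read 'a'  n16⇒n17  emit P6@[8:12]
[13] read 'd'  n17⇒n7 (fail-walked)
[14] read 'e'  n7⇒n1 (fail-walked)
[15] read 'b'  n1⇒n2  emit P0@[14:15]
[16] read 'c'  n2⇒n11 (fail-walked)  emit P1@[16:16]
[17] read 'a'  n11⇒n0 (fail-walked)
[18] read 'b'  n0⇒n10
[19] read 'a'  n10⇒n0 (fail-walked)
[20] read 'a'  n0⇒n0
[21] read 'a'  n0⇒n0
[22] read 'b'  n0⇒n10
[23] read 'a'  n10⇒n0 (fail-walked)
[24] read 'c'  n0⇒n3  emit P1@[24:24]
[25] read 'a'  n3⇒n0 (fail-walked)
[26] read 'b'  n0⇒n10
[27] read 'b'  n10⇒n10 (fail-walked)
[28] read 'c'  n10⇒n11  emit P1@[28:28]
[29] read 'e'  n11⇒n12  emit P4@[27:29],P7@[28:29]
[30] read 'a'  n12⇒n4 (fail-walked)
[31] read 'c'  n4⇒n3 (fail-walked)  emit P1@[31:31]
[32] read 'b'  n3⇒n10 (fail-walked)
[33] read 'c'  n10⇒n11  emit P1@[33:33]
[34] read 'e'  n11⇒n12  emit P4@[32:34],P7@[33:34]
[35] read 'e'  n12⇒n13 (fail-walked)  emit P5@[34:35]
[36] read 'd'  n13⇒n7 (fail-walked)
[37] read 'd'  n7⇒n7 (fail-walked)
[38] read 'e'  n7⇒n1 (fail-walked)
[39] read 'a'  n1⇒n4
[40] read 'b'  n4⇒n5
[41] read 'e'  n5⇒n6  emit P2@[38:41]
[42] read 'b'  n6⇒n2 (fail-walked)  emit P0@[41:42]
[43] read 'c'  n2⇒n11 (fail-walked)  emit P1@[43:43]
[44] read 'b'  n11⇒n10 (fail-walked)
[45] read 'c'  n10⇒n11  emit P1@[45:45]
[46] read 'e'  n11⇒n12  emit P4@[44:46],P7@[45:46]
[47] read 'e'  n12⇒n13 (fail-walked)  emit P5@[46:47]
[48] read 'b'  n13⇒n2 (fail-walked)  emit P0@[47:48]

Matches: [[2,1],[3,4],[3,7],[4,0],[6,1],[12,6],[15,0],[16,1],[24,1],[28,1],[29,4],[29,7],[31,1],[33,1],[34,4],[34,7],[35,5],[41,2],[42,0],[43,1],[45,1],[46,4],[46,7],[47,5],[48,0]]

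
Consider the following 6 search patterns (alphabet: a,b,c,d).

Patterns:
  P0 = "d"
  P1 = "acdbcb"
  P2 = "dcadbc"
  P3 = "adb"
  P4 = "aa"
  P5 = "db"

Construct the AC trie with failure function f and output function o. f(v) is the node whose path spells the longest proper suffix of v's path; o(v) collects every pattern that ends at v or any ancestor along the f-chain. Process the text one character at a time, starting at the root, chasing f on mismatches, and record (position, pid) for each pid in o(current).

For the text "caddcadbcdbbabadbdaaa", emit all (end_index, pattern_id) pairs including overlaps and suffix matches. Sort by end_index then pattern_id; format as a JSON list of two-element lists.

Build:
Trie nodes:
  0='ε' goto a→2 d→1
  1='d' goto b→16 c→8  ←P0
  2='a' goto a→15 c→3 d→13
  3='ac' goto d→4
  4='acd' goto b→5
  5='acdb' goto c→6
  6='acdbc' goto b→7
  7='acdbcb' goto ·  ←P1
  8='dc' goto a→9
  9='dca' goto d→10
  10='dcad' goto b→11
  11='dcadb' goto c→12
  12='dcadbc' goto ·  ←P2
  13='ad' goto b→14
  14='adb' goto ·  ←P3
  15='aa' goto ·  ←P4
  16='db' goto ·  ←P5

BFS fail/out derivation:
  fail(1) 'd': from fail(0)=0 chase 'd': 0 ⇒ 0;  out={0}∪out(0)={0}
  fail(2) 'a': from fail(0)=0 chase 'a': 0 ⇒ 0;  out=∅∪out(0)=∅
  fail(3) 'ac': from fail(2)=0 chase 'c': 0 ⇒ 0;  out=∅∪out(0)=∅
  fail(8) 'dc': from fail(1)=0 chase 'c': 0 ⇒ 0;  out=∅∪out(0)=∅
  fail(13) 'ad': from fail(2)=0 chase 'd': 0 ⇒ 1;  out=∅∪out(1)={0}
  fail(15) 'aa': from fail(2)=0 chase 'a': 0 ⇒ 2;  out={4}∪out(2)={4}
  fail(16) 'db': from fail(1)=0 chase 'b': 0 ⇒ 0;  out={5}∪out(0)={5}
  fail(4) 'acd': from fail(3)=0 chase 'd': 0 ⇒ 1;  out=∅∪out(1)={0}
  fail(9) 'dca': from fail(8)=0 chase 'a': 0 ⇒ 2;  out=∅∪out(2)=∅
  fail(14) 'adb': from fail(13)=1 chase 'b': 1 ⇒ 16;  out={3}∪out(16)={3,5}
  fail(5) 'acdb': from fail(4)=1 chase 'b': 1 ⇒ 16;  out=∅∪out(16)={5}
  fail(10) 'dcad': from fail(9)=2 chase 'd': 2 ⇒ 13;  out=∅∪out(13)={0}
  fail(6) 'acdbc': from fail(5)=16 chase 'c': 16→0 ⇒ 0;  out=∅∪out(0)=∅
  fail(11) 'dcadb': from fail(10)=13 chase 'b': 13 ⇒ 14;  out=∅∪out(14)={3,5}
  fail(7) 'acdbcb': from fail(6)=0 chase 'b': 0 ⇒ 0;  out={1}∪out(0)={1}
  fail(12) 'dcadbc': from fail(11)=14 chase 'c': 14→16→0 ⇒ 0;  out={2}∪out(0)={2}

Text stream:
i=0 'c': node 0→0
i=1 'a': node 0→2
i=2 'd': node 2→13  emit P0@[2:2]
i=3 'd': node 13→1 ·f  emit P0@[3:3]
i=4 'c': node 1→8
i=5 'a': node 8→9
i=6 'd': node 9→10  emit P0@[6:6]
i=7 'b': node 10→11  emit P3@[5:7],P5@[6:7]
i=8 'c': node 11→12  emit P2@[3:8]
i=9 'd': node 12→1 ·f  emit P0@[9:9]
i=10 'b': node 1→16  emit P5@[9:10]
i=11 'b': node 16→0 ·f
i=12 'a': node 0→2
i=13 'b': node 2→0 ·f
i=14 'a': node 0→2
i=15 'd': node 2→13  emit P0@[15:15]
i=16 'b': node 13→14  emit P3@[14:16],P5@[15:16]
i=17 'd': node 14→1 ·f  emit P0@[17:17]
i=18 'a': node 1→2 ·f
i=19 'a': node 2→15  emit P4@[18:19]
i=20 'a': node 15→15 ·f  emit P4@[19:20]

Result: [[2,0],[3,0],[6,0],[7,3],[7,5],[8,2],[9,0],[10,5],[15,0],[16,3],[16,5],[17,0],[19,4],[20,4]]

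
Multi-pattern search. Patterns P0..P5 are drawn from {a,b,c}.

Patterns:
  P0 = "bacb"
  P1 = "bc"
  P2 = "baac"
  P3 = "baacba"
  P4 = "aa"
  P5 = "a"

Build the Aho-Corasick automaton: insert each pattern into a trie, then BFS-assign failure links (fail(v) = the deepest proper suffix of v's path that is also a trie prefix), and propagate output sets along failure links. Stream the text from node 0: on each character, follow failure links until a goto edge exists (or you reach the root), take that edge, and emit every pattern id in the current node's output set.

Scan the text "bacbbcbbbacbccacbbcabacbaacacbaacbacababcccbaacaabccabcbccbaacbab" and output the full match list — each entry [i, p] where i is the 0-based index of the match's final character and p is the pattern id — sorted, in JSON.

Build:
Trie (insert patterns):
  n0 'ε': a→10 b→1
  n1 'b': a→2 c→5
  n2 'ba': a→6 c→3
  n3 'bac': b→4
  n4 'bacb': ·  [P0 ends]
  n5 'bc': ·  [P1 ends]
  n6 'baa': c→7
  n7 'baac': b→8  [P2 ends]
  n8 'baacb': a→9
  n9 'baacba': ·  [P3 ends]
  n10 'a': a→11  [P5 ends]
  n11 'aa': ·  [P4 ends]

BFS fail/out derivation:
  fail(1) 'b': from fail(0)=0 chase 'b': 0 ⇒ 0;  out=∅∪out(0)=∅
  fail(10) 'a': from fail(0)=0 chase 'a': 0 ⇒ 0;  out={5}∪out(0)={5}
  fail(2) 'ba': from fail(1)=0 chase 'a': 0 ⇒ 10;  out=∅∪out(10)={5}
  fail(5) 'bc': from fail(1)=0 chase 'c': 0 ⇒ 0;  out={1}∪out(0)={1}
  fail(11) 'aa': from fail(10)=0 chase 'a': 0 ⇒ 10;  out={4}∪out(10)={4,5}
  fail(3) 'bac': from fail(2)=10 chase 'c': 10→0 ⇒ 0;  out=∅∪out(0)=∅
  fail(6) 'baa': from fail(2)=10 chase 'a': 10 ⇒ 11;  out=∅∪out(11)={4,5}
  fail(4) 'bacb': from fail(3)=0 chase 'b': 0 ⇒ 1;  out={0}∪out(1)={0}
  fail(7) 'baac': from fail(6)=11 chase 'c': 11→10→0 ⇒ 0;  out={2}∪out(0)={2}
  fail(8) 'baacb': from fail(7)=0 chase 'b': 0 ⇒ 1;  out=∅∪out(1)=∅
  fail(9) 'baacba': from fail(8)=1 chase 'a': 1 ⇒ 2;  out={3}∪out(2)={3,5}

Run:
pos 0 'b': at 1
pos 1 'a': at 2  → match P5@[1:1]
pos 2 'c': at 3
pos 3 'b': at 4  → match P0@[0:3]
pos 4 'b': at 1 (via fail)
pos 5 'c': at 5  → match P1@[4:5]
pos 6 'b': at 1 (via fail)
pos 7 'b': at 1 (via fail)
pos 8 'b': at 1 (via fail)
pos 9 'a': at 2  → match P5@[9:9]
pos 10 'c': at 3
pos 11 'b': at 4  → match P0@[8:11]
pos 12 'c': at 5 (via fail)  → match P1@[11:12]
pos 13 'c': at 0 (via fail)
pos 14 'a': at 10  → match P5@[14:14]
pos 15 'c': at 0 (via fail)
pos 16 'b': at 1
pos 17 'b': at 1 (via fail)
pos 18 'c': at 5  → match P1@[17:18]
pos 19 'a': at 10 (via fail)  → match P5@[19:19]
pos 20 'b': at 1 (via fail)
pos 21 'a': at 2  → match P5@[21:21]
pos 22 'c': at 3
pos 23 'b': at 4  → match P0@[20:23]
pos 24 'a': at 2 (via fail)  → match P5@[24:24]
pos 25 'a': at 6  → match P4@[24:25],P5@[25:25]
pos 26 'c': at 7  → match P2@[23:26]
pos 27 'a': at 10 (via fail)  → match P5@[27:27]
pos 28 'c': at 0 (via fail)
pos 29 'b': at 1
pos 30 'a': at 2  → match P5@[30:30]
pos 31 'a': at 6  → match P4@[30:31],P5@[31:31]
pos 32 'c': at 7  → match P2@[29:32]
pos 33 'b': at 8
pos 34 'a': at 9  → match P3@[29:34],P5@[34:34]
pos 35 'c': at 3 (via fail)
pos 36 'a': at 10 (via fail)  → match P5@[36:36]
pos 37 'b': at 1 (via fail)
pos 38 'a': at 2  → match P5@[38:38]
pos 39 'b': at 1 (via fail)
pos 40 'c': at 5  → match P1@[39:40]
pos 41 'c': at 0 (via fail)
pos 42 'c': at 0
pos 43 'b': at 1
pos 44 'a': at 2  → match P5@[44:44]
pos 45 'a': at 6  → match P4@[44:45],P5@[45:45]
pos 46 'c': at 7  → match P2@[43:46]
pos 47 'a': at 10 (via fail)  → match P5@[47:47]
pos 48 'a': at 11  → match P4@[47:48],P5@[48:48]
pos 49 'b': at 1 (via fail)
pos 50 'c': at 5  → match P1@[49:50]
pos 51 'c': at 0 (via fail)
pos 52 'a': at 10  → match P5@[52:52]
pos 53 'b': at 1 (via fail)
pos 54 'c': at 5  → match P1@[53:54]
pos 55 'b': at 1 (via fail)
pos 56 'c': at 5  → match P1@[55:56]
pos 57 'c': at 0 (via fail)
pos 58 'b': at 1
pos 59 'a': at 2  → match P5@[59:59]
pos 60 'a': at 6  → match P4@[59:60],P5@[60:60]
pos 61 'c': at 7  → match P2@[58:61]
pos 62 'b': at 8
pos 63 'a': at 9  → match P3@[58:63],P5@[63:63]
pos 64 'b': at 1 (via fail)

Result: [[1,5],[3,0],[5,1],[9,5],[11,0],[12,1],[14,5],[18,1],[19,5],[21,5],[23,0],[24,5],[25,4],[25,5],[26,2],[27,5],[30,5],[31,4],[31,5],[32,2],[34,3],[34,5],[36,5],[38,5],[40,1],[44,5],[45,4],[45,5],[46,2],[47,5],[48,4],[48,5],[50,1],[52,5],[54,1],[56,1],[59,5],[60,4],[60,5],[61,2],[63,3],[63,5]]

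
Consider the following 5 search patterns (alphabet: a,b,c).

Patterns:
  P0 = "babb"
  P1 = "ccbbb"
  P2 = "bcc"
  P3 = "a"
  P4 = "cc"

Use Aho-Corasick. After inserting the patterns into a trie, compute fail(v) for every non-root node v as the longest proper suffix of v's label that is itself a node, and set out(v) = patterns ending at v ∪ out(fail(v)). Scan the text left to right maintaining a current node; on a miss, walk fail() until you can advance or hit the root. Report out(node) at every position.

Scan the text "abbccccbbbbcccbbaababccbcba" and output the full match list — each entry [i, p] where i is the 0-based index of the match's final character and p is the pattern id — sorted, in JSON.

Build automaton:
Trie (insert patterns):
  0='ε' goto a→12 b→1 c→5
  1='b' goto a→2 c→10
  2='ba' goto b→3
  3='bab' goto b→4
  4='babb' goto ·  [P0 ends]
  5='c' goto c→6
  6='cc' goto b→7  [P4 ends]
  7='ccb' goto b→8
  8='ccbb' goto b→9
  9='ccbbb' goto ·  [P1 ends]
  10='bc' goto c→11
  11='bcc' goto ·  [P2 ends]
  12='a' goto ·  [P3 ends]

BFS fail/out derivation:
  fail(1) 'b': from fail(0)=0 chase 'b': 0 ⇒ 0;  out=∅∪out(0)=∅
  fail(5) 'c': from fail(0)=0 chase 'c': 0 ⇒ 0;  out=∅∪out(0)=∅
  fail(12) 'a': from fail(0)=0 chase 'a': 0 ⇒ 0;  out={3}∪out(0)={3}
  fail(2) 'ba': from fail(1)=0 chase 'a': 0 ⇒ 12;  out=∅∪out(12)={3}
  fail(6) 'cc': from fail(5)=0 chase 'c': 0 ⇒ 5;  out={4}∪out(5)={4}
  fail(10) 'bc': from fail(1)=0 chase 'c': 0 ⇒ 5;  out=∅∪out(5)=∅
  fail(3) 'bab': from fail(2)=12 chase 'b': 12→0 ⇒ 1;  out=∅∪out(1)=∅
  fail(7) 'ccb': from fail(6)=5 chase 'b': 5→0 ⇒ 1;  out=∅∪out(1)=∅
  fail(11) 'bcc': from fail(10)=5 chase 'c': 5 ⇒ 6;  out={2}∪out(6)={2,4}
  fail(4) 'babb': from fail(3)=1 chase 'b': 1→0 ⇒ 1;  out={0}∪out(1)={0}
  fail(8) 'ccbb': from fail(7)=1 chase 'b': 1→0 ⇒ 1;  out=∅∪out(1)=∅
  fail(9) 'ccbbb': from fail(8)=1 chase 'b': 1→0 ⇒ 1;  out={1}∪out(1)={1}

Run:
pos 0 'a': at 12  ** P3@[0:0]
pos 1 'b': at 1 (fail-walked)
pos 2 'b': at 1 (fail-walked)
pos 3 'c': at 10
pos 4 'c': at 11  ** P2@[2:4],P4@[3:4]
pos 5 'c': at 6 (fail-walked)  ** P4@[4:5]
pos 6 'c': at 6 (fail-walked)  ** P4@[5:6]
pos 7 'b': at 7
pos 8 'b': at 8
pos 9 'b': at 9  ** P1@[5:9]
pos 10 'b': at 1 (fail-walked)
pos 11 'c': at 10
pos 12 'c': at 11  ** P2@[10:12],P4@[11:12]
pos 13 'c': at 6 (fail-walked)  ** P4@[12:13]
pos 14 'b': at 7
pos 15 'b': at 8
pos 16 'a': at 2 (fail-walked)  ** P3@[16:16]
pos 17 'a': at 12 (fail-walked)  ** P3@[17:17]
pos 18 'b': at 1 (fail-walked)
pos 19 'a': at 2  ** P3@[19:19]
pos 20 'b': at 3
pos 21 'c': at 10 (fail-walked)
pos 22 'c': at 11  ** P2@[20:22],P4@[21:22]
pos 23 'b': at 7 (fail-walked)
pos 24 'c': at 10 (fail-walked)
pos 25 'b': at 1 (fail-walked)
pos 26 'a': at 2  ** P3@[26:26]

Matches: [[0,3],[4,2],[4,4],[5,4],[6,4],[9,1],[12,2],[12,4],[13,4],[16,3],[17,3],[19,3],[22,2],[22,4],[26,3]]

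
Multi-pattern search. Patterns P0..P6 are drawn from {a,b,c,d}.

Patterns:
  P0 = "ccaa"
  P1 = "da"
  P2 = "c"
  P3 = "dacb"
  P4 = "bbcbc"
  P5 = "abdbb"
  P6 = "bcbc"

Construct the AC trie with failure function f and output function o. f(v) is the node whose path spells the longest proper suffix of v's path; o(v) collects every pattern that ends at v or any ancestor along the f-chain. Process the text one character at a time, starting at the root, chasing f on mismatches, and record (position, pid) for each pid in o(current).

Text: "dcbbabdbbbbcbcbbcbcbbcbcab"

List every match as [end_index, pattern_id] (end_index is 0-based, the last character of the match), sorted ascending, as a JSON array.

Build:
Trie nodes:
  n0 'ε': a→14 b→9 c→1 d→5
  n1 'c': c→2  [P2 ends]
  n2 'cc': a→3
  n3 'cca': a→4
  n4 'ccaa': ·  [P0 ends]
  n5 'd': a→6
  n6 'da': c→7  [P1 ends]
  n7 'dac': b→8
  n8 'dacb': ·  [P3 ends]
  n9 'b': b→10 c→19
  n10 'bb': c→11
  n11 'bbc': b→12
  n12 'bbcb': c→13
  n13 'bbcbc': ·  [P4 ends]
  n14 'a': b→15
  n15 'ab': d→16
  n16 'abd': b→17
  n17 'abdb': b→18
  n18 'abdbb': ·  [P5 ends]
  n19 'bc': b→20
  n20 'bcb': c→21
  n21 'bcbc': ·  [P6 ends]

BFS fail/out derivation:
  fail(1) 'c': from fail(0)=0 chase 'c': 0 ⇒ 0;  out={2}∪out(0)={2}
  fail(5) 'd': from fail(0)=0 chase 'd': 0 ⇒ 0;  out=∅∪out(0)=∅
  fail(9) 'b': from fail(0)=0 chase 'b': 0 ⇒ 0;  out=∅∪out(0)=∅
  fail(14) 'a': from fail(0)=0 chase 'a': 0 ⇒ 0;  out=∅∪out(0)=∅
  fail(2) 'cc': from fail(1)=0 chase 'c': 0 ⇒ 1;  out=∅∪out(1)={2}
  fail(6) 'da': from fail(5)=0 chase 'a': 0 ⇒ 14;  out={1}∪out(14)={1}
  fail(10) 'bb': from fail(9)=0 chase 'b': 0 ⇒ 9;  out=∅∪out(9)=∅
  fail(15) 'ab': from fail(14)=0 chase 'b': 0 ⇒ 9;  out=∅∪out(9)=∅
  fail(19) 'bc': from fail(9)=0 chase 'c': 0 ⇒ 1;  out=∅∪out(1)={2}
  fail(3) 'cca': from fail(2)=1 chase 'a': 1→0 ⇒ 14;  out=∅∪out(14)=∅
  fail(7) 'dac': from fail(6)=14 chase 'c': 14→0 ⇒ 1;  out=∅∪out(1)={2}
  fail(11) 'bbc': from fail(10)=9 chase 'c': 9 ⇒ 19;  out=∅∪out(19)={2}
  fail(16) 'abd': from fail(15)=9 chase 'd': 9→0 ⇒ 5;  out=∅∪out(5)=∅
  fail(20) 'bcb': from fail(19)=1 chase 'b': 1→0 ⇒ 9;  out=∅∪out(9)=∅
  fail(4) 'ccaa': from fail(3)=14 chase 'a': 14→0 ⇒ 14;  out={0}∪out(14)={0}
  fail(8) 'dacb': from fail(7)=1 chase 'b': 1→0 ⇒ 9;  out={3}∪out(9)={3}
  fail(12) 'bbcb': from fail(11)=19 chase 'b': 19 ⇒ 20;  out=∅∪out(20)=∅
  fail(17) 'abdb': from fail(16)=5 chase 'b': 5→0 ⇒ 9;  out=∅∪out(9)=∅
  fail(21) 'bcbc': from fail(20)=9 chase 'c': 9 ⇒ 19;  out={6}∪out(19)={2,6}
  fail(13) 'bbcbc': from fail(12)=20 chase 'c': 20 ⇒ 21;  out={4}∪out(21)={2,4,6}
  fail(18) 'abdbb': from fail(17)=9 chase 'b': 9 ⇒ 10;  out={5}∪out(10)={5}

Run:
[0] read 'd'  n0⇒n5
[1] read 'c'  n5⇒n1 ·f  → match P2@[1:1]
[2] read 'b'  n1⇒n9 ·f
[3] read 'b'  n9⇒n10
[4] read 'a'  n10⇒n14 ·f
[5] read 'b'  n14⇒n15
[6] read 'd'  n15⇒n16
[7] read 'b'  n16⇒n17
[8] read 'b'  n17⇒n18  → match P5@[4:8]
[9] read 'b'  n18⇒n10 ·f
[10] read 'b'  n10⇒n10 ·f
[11] read 'c'  n10⇒n11  → match P2@[11:11]
[12] read 'b'  n11⇒n12
[13] read 'c'  n12⇒n13  → match P2@[13:13],P4@[9:13],P6@[10:13]
[14] read 'b'  n13⇒n20 ·f
[15] read 'b'  n20⇒n10 ·f
[16] read 'c'  n10⇒n11  → match P2@[16:16]
[17] read 'b'  n11⇒n12
[18] read 'c'  n12⇒n13  → match P2@[18:18],P4@[14:18],P6@[15:18]
[19] read 'b'  n13⇒n20 ·f
[20] read 'b'  n20⇒n10 ·f
[21] read 'c'  n10⇒n11  → match P2@[21:21]
[22] read 'b'  n11⇒n12
[23] read 'c'  n12⇒n13  → match P2@[23:23],P4@[19:23],P6@[20:23]
[24] read 'a'  n13⇒n14 ·f
[25] read 'b'  n14⇒n15

All matches (sorted): [[1,2],[8,5],[11,2],[13,2],[13,4],[13,6],[16,2],[18,2],[18,4],[18,6],[21,2],[23,2],[23,4],[23,6]]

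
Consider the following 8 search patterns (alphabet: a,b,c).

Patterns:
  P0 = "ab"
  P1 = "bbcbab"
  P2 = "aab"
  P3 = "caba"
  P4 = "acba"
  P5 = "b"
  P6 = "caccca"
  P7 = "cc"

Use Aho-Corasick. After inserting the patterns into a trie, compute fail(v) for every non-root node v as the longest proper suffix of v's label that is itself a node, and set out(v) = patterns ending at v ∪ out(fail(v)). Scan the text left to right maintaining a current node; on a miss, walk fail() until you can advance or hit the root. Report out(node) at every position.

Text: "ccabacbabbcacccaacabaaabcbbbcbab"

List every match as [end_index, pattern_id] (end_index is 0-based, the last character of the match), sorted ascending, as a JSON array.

Build:
Trie nodes:
  0='ε' goto a→1 b→3 c→11
  1='a' goto a→9 b→2 c→15
  2='ab' goto ·  ←P0
  3='b' goto b→4  ←P5
  4='bb' goto c→5
  5='bbc' goto b→6
  6='bbcb' goto a→7
  7='bbcba' goto b→8
  8='bbcbab' goto ·  ←P1
  9='aa' goto b→10
  10='aab' goto ·  ←P2
  11='c' goto a→12 c→22
  12='ca' goto b→13 c→18
  13='cab' goto a→14
  14='caba' goto ·  ←P3
  15='ac' goto b→16
  16='acb' goto a→17
  17='acba' goto ·  ←P4
  18='cac' goto c→19
  19='cacc' goto c→20
  20='caccc' goto a→21
  21='caccca' goto ·  ←P6
  22='cc' goto ·  ←P7

Failure links (BFS by depth):
  n1('a'): parent n0 fail=0; on 'a' 0 → fail=0;  out ∅∪∅=∅
  n3('b'): parent n0 fail=0; on 'b' 0 → fail=0;  out {5}∪∅={5}
  n11('c'): parent n0 fail=0; on 'c' 0 → fail=0;  out ∅∪∅=∅
  n2('ab'): parent n1 fail=0; on 'b' 0 → fail=3;  out {0}∪{5}={0,5}
  n4('bb'): parent n3 fail=0; on 'b' 0 → fail=3;  out ∅∪{5}={5}
  n9('aa'): parent n1 fail=0; on 'a' 0 → fail=1;  out ∅∪∅=∅
  n12('ca'): parent n11 fail=0; on 'a' 0 → fail=1;  out ∅∪∅=∅
  n15('ac'): parent n1 fail=0; on 'c' 0 → fail=11;  out ∅∪∅=∅
  n22('cc'): parent n11 fail=0; on 'c' 0 → fail=11;  out {7}∪∅={7}
  n5('bbc'): parent n4 fail=3; on 'c' 3→0 → fail=11;  out ∅∪∅=∅
  n10('aab'): parent n9 fail=1; on 'b' 1 → fail=2;  out {2}∪{0,5}={0,2,5}
  n13('cab'): parent n12 fail=1; on 'b' 1 → fail=2;  out ∅∪{0,5}={0,5}
  n16('acb'): parent n15 fail=11; on 'b' 11→0 → fail=3;  out ∅∪{5}={5}
  n18('cac'): parent n12 fail=1; on 'c' 1 → fail=15;  out ∅∪∅=∅
  n6('bbcb'): parent n5 fail=11; on 'b' 11→0 → fail=3;  out ∅∪{5}={5}
  n14('caba'): parent n13 fail=2; on 'a' 2→3→0 → fail=1;  out {3}∪∅={3}
  n17('acba'): parent n16 fail=3; on 'a' 3→0 → fail=1;  out {4}∪∅={4}
  n19('cacc'): parent n18 fail=15; on 'c' 15→11 → fail=22;  out ∅∪{7}={7}
  n7('bbcba'): parent n6 fail=3; on 'a' 3→0 → fail=1;  out ∅∪∅=∅
  n20('caccc'): parent n19 fail=22; on 'c' 22→11 → fail=22;  out ∅∪{7}={7}
  n8('bbcbab'): parent n7 fail=1; on 'b' 1 → fail=2;  out {1}∪{0,5}={0,1,5}
  n21('caccca'): parent n20 fail=22; on 'a' 22→11 → fail=12;  out {6}∪∅={6}

Run:
pos 0 'c': at 11
pos 1 'c': at 22  → match P7@[0:1]
pos 2 'a': at 12 (fail-walked)
pos 3 'b': at 13  → match P0@[2:3],P5@[3:3]
pos 4 'a': at 14  → match P3@[1:4]
pos 5 'c': at 15 (fail-walked)
pos 6 'b': at 16  → match P5@[6:6]
pos 7 'a': at 17  → match P4@[4:7]
pos 8 'b': at 2 (fail-walked)  → match P0@[7:8],P5@[8:8]
pos 9 'b': at 4 (fail-walked)  → match P5@[9:9]
pos 10 'c': at 5
pos 11 'a': at 12 (fail-walked)
pos 12 'c': at 18
pos 13 'c': at 19  → match P7@[12:13]
pos 14 'c': at 20  → match P7@[13:14]
pos 15 'a': at 21  → match P6@[10:15]
pos 16 'a': at 9 (fail-walked)
pos 17 'c': at 15 (fail-walked)
pos 18 'a': at 12 (fail-walked)
pos 19 'b': at 13  → match P0@[18:19],P5@[19:19]
pos 20 'a': at 14  → match P3@[17:20]
pos 21 'a': at 9 (fail-walked)
pos 22 'a': at 9 (fail-walked)
pos 23 'b': at 10  → match P0@[22:23],P2@[21:23],P5@[23:23]
pos 24 'c': at 11 (fail-walked)
pos 25 'b': at 3 (fail-walked)  → match P5@[25:25]
pos 26 'b': at 4  → match P5@[26:26]
pos 27 'b': at 4 (fail-walked)  → match P5@[27:27]
pos 28 'c': at 5
pos 29 'b': at 6  → match P5@[29:29]
pos 30 'a': at 7
pos 31 'b': at 8  → match P0@[30:31],P1@[26:31],P5@[31:31]

All matches (sorted): [[1,7],[3,0],[3,5],[4,3],[6,5],[7,4],[8,0],[8,5],[9,5],[13,7],[14,7],[15,6],[19,0],[19,5],[20,3],[23,0],[23,2],[23,5],[25,5],[26,5],[27,5],[29,5],[31,0],[31,1],[31,5]]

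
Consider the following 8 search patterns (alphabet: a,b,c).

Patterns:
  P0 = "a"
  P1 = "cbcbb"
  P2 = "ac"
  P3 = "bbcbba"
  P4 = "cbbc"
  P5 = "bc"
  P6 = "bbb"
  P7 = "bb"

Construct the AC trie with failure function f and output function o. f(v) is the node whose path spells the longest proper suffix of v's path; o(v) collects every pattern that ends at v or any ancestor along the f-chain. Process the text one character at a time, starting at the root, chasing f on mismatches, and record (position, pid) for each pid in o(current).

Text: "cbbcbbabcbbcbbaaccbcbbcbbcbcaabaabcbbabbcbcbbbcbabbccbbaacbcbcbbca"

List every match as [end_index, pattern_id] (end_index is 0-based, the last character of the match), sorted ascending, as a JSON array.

Build:
Trie nodes:
  n0 'ε': a→1 b→8 c→2
  n1 'a': c→7  [P0 ends]
  n2 'c': b→3
  n3 'cb': b→14 c→4
  n4 'cbc': b→5
  n5 'cbcb': b→6
  n6 'cbcbb': ·  [P1 ends]
  n7 'ac': ·  [P2 ends]
  n8 'b': b→9 c→16
  n9 'bb': b→17 c→10  [P7 ends]
  n10 'bbc': b→11
  n11 'bbcb': b→12
  n12 'bbcbb': a→13
  n13 'bbcbba': ·  [P3 ends]
  n14 'cbb': c→15
  n15 'cbbc': ·  [P4 ends]
  n16 'bc': ·  [P5 ends]
  n17 'bbb': ·  [P6 ends]

Failure links (BFS by depth):
  fail(1) 'a': from fail(0)=0 chase 'a': 0 ⇒ 0;  out={0}∪out(0)={0}
  fail(2) 'c': from fail(0)=0 chase 'c': 0 ⇒ 0;  out=∅∪out(0)=∅
  fail(8) 'b': from fail(0)=0 chase 'b': 0 ⇒ 0;  out=∅∪out(0)=∅
  fail(3) 'cb': from fail(2)=0 chase 'b': 0 ⇒ 8;  out=∅∪out(8)=∅
  fail(7) 'ac': from fail(1)=0 chase 'c': 0 ⇒ 2;  out={2}∪out(2)={2}
  fail(9) 'bb': from fail(8)=0 chase 'b': 0 ⇒ 8;  out={7}∪out(8)={7}
  fail(16) 'bc': from fail(8)=0 chase 'c': 0 ⇒ 2;  out={5}∪out(2)={5}
  fail(4) 'cbc': from fail(3)=8 chase 'c': 8 ⇒ 16;  out=∅∪out(16)={5}
  fail(10) 'bbc': from fail(9)=8 chase 'c': 8 ⇒ 16;  out=∅∪out(16)={5}
  fail(14) 'cbb': from fail(3)=8 chase 'b': 8 ⇒ 9;  out=∅∪out(9)={7}
  fail(17) 'bbb': from fail(9)=8 chase 'b': 8 ⇒ 9;  out={6}∪out(9)={6,7}
  fail(5) 'cbcb': from fail(4)=16 chase 'b': 16→2 ⇒ 3;  out=∅∪out(3)=∅
  fail(11) 'bbcb': from fail(10)=16 chase 'b': 16→2 ⇒ 3;  out=∅∪out(3)=∅
  fail(15) 'cbbc': from fail(14)=9 chase 'c': 9 ⇒ 10;  out={4}∪out(10)={4,5}
  fail(6) 'cbcbb': from fail(5)=3 chase 'b': 3 ⇒ 14;  out={1}∪out(14)={1,7}
  fail(12) 'bbcbb': from fail(11)=3 chase 'b': 3 ⇒ 14;  out=∅∪out(14)={7}
  fail(13) 'bbcbba': from fail(12)=14 chase 'a': 14→9→8→0 ⇒ 1;  out={3}∪out(1)={0,3}

Run:
i=0 'c': node 0→2
i=1 'b': node 2→3
i=2 'b': node 3→14  ** P7@[1:2]
i=3 'c': node 14→15  ** P4@[0:3],P5@[2:3]
i=4 'b': node 15→11 ·f
i=5 'b': node 11→12  ** P7@[4:5]
i=6 'a': node 12→13  ** P0@[6:6],P3@[1:6]
i=7 'b': node 13→8 ·f
i=8 'c': node 8→16  ** P5@[7:8]
i=9 'b': node 16→3 ·f
i=10 'b': node 3→14  ** P7@[9:10]
i=11 'c': node 14→15  ** P4@[8:11],P5@[10:11]
i=12 'b': node 15→11 ·f
i=13 'b': node 11→12  ** P7@[12:13]
i=14 'a': node 12→13  ** P0@[14:14],P3@[9:14]
i=15 'a': node 13→1 ·f  ** P0@[15:15]
i=16 'c': node 1→7  ** P2@[15:16]
i=17 'c': node 7→2 ·f
i=18 'b': node 2→3
i=19 'c': node 3→4  ** P5@[18:19]
i=20 'b': node 4→5
i=21 'b': node 5→6  ** P1@[17:21],P7@[20:21]
i=22 'c': node 6→15 ·f  ** P4@[19:22],P5@[21:22]
i=23 'b': node 15→11 ·f
i=24 'b': node 11→12  ** P7@[23:24]
i=25 'c': node 12→15 ·f  ** P4@[22:25],P5@[24:25]
i=26 'b': node 15→11 ·f
i=27 'c': node 11→4 ·f  ** P5@[26:27]
i=28 'a': node 4→1 ·f  ** P0@[28:28]
i=29 'a': node 1→1 ·f  ** P0@[29:29]
i=30 'b': node 1→8 ·f
i=31 'a': node 8→1 ·f  ** P0@[31:31]
i=32 'a': node 1→1 ·f  ** P0@[32:32]
i=33 'b': node 1→8 ·f
i=34 'c': node 8→16  ** P5@[33:34]
i=35 'b': node 16→3 ·f
i=36 'b': node 3→14  ** P7@[35:36]
i=37 'a': node 14→1 ·f  ** P0@[37:37]
i=38 'b': node 1→8 ·f
i=39 'b': node 8→9  ** P7@[38:39]
i=40 'c': node 9→10  ** P5@[39:40]
i=41 'b': node 10→11
i=42 'c': node 11→4 ·f  ** P5@[41:42]
i=43 'b': node 4→5
i=44 'b': node 5→6  ** P1@[40:44],P7@[43:44]
i=45 'b': node 6→17 ·f  ** P6@[43:45],P7@[44:45]
i=46 'c': node 17→10 ·f  ** P5@[45:46]
i=47 'b': node 10→11
i=48 'a': node 11→1 ·f  ** P0@[48:48]
i=49 'b': node 1→8 ·f
i=50 'b': node 8→9  ** P7@[49:50]
i=51 'c': node 9→10  ** P5@[50:51]
i=52 'c': node 10→2 ·f
i=53 'b': node 2→3
i=54 'b': node 3→14  ** P7@[53:54]
i=55 'a': node 14→1 ·f  ** P0@[55:55]
i=56 'a': node 1→1 ·f  ** P0@[56:56]
i=57 'c': node 1→7  ** P2@[56:57]
i=58 'b': node 7→3 ·f
i=59 'c': node 3→4  ** P5@[58:59]
i=60 'b': node 4→5
i=61 'c': node 5→4 ·f  ** P5@[60:61]
i=62 'b': node 4→5
i=63 'b': node 5→6  ** P1@[59:63],P7@[62:63]
i=64 'c': node 6→15 ·f  ** P4@[61:64],P5@[63:64]
i=65 'a': node 15→1 ·f  ** P0@[65:65]

Result: [[2,7],[3,4],[3,5],[5,7],[6,0],[6,3],[8,5],[10,7],[11,4],[11,5],[13,7],[14,0],[14,3],[15,0],[16,2],[19,5],[21,1],[21,7],[22,4],[22,5],[24,7],[25,4],[25,5],[27,5],[28,0],[29,0],[31,0],[32,0],[34,5],[36,7],[37,0],[39,7],[40,5],[42,5],[44,1],[44,7],[45,6],[45,7],[46,5],[48,0],[50,7],[51,5],[54,7],[55,0],[56,0],[57,2],[59,5],[61,5],[63,1],[63,7],[64,4],[64,5],[65,0]]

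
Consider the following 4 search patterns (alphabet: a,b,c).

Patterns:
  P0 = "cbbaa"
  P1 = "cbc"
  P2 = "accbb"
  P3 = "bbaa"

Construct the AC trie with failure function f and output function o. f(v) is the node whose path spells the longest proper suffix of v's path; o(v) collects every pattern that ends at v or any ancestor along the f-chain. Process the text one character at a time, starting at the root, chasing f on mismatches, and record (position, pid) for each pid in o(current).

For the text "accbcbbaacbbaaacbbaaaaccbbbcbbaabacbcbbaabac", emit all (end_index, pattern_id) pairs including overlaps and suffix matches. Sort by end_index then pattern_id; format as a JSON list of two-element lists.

Build:
Trie (insert patterns):
  0='ε' goto a→7 b→12 c→1
  1='c' goto b→2
  2='cb' goto b→3 c→6
  3='cbb' goto a→4
  4='cbba' goto a→5
  5='cbbaa' goto ·  ←P0
  6='cbc' goto ·  ←P1
  7='a' goto c→8
  8='ac' goto c→9
  9='acc' goto b→10
  10='accb' goto b→11
  11='accbb' goto ·  ←P2
  12='b' goto b→13
  13='bb' goto a→14
  14='bba' goto a→15
  15='bbaa' goto ·  ←P3

BFS fail/out derivation:
  n1('c'): parent n0 fail=0; on 'c' 0 → fail=0;  out ∅∪∅=∅
  n7('a'): parent n0 fail=0; on 'a' 0 → fail=0;  out ∅∪∅=∅
  n12('b'): parent n0 fail=0; on 'b' 0 → fail=0;  out ∅∪∅=∅
  n2('cb'): parent n1 fail=0; on 'b' 0 → fail=12;  out ∅∪∅=∅
  n8('ac'): parent n7 fail=0; on 'c' 0 → fail=1;  out ∅∪∅=∅
  n13('bb'): parent n12 fail=0; on 'b' 0 → fail=12;  out ∅∪∅=∅
  n3('cbb'): parent n2 fail=12; on 'b' 12 → fail=13;  out ∅∪∅=∅
  n6('cbc'): parent n2 fail=12; on 'c' 12→0 → fail=1;  out {1}∪∅={1}
  n9('acc'): parent n8 fail=1; on 'c' 1→0 → fail=1;  out ∅∪∅=∅
  n14('bba'): parent n13 fail=12; on 'a' 12→0 → fail=7;  out ∅∪∅=∅
  n4('cbba'): parent n3 fail=13; on 'a' 13 → fail=14;  out ∅∪∅=∅
  n10('accb'): parent n9 fail=1; on 'b' 1 → fail=2;  out ∅∪∅=∅
  n15('bbaa'): parent n14 fail=7; on 'a' 7→0 → fail=7;  out {3}∪∅={3}
  n5('cbbaa'): parent n4 fail=14; on 'a' 14 → fail=15;  out {0}∪{3}={0,3}
  n11('accbb'): parent n10 fail=2; on 'b' 2 → fail=3;  out {2}∪∅={2}

Text stream:
pos 0 'a': at 7
pos 1 'c': at 8
pos 2 'c': at 9
pos 3 'b': at 10
pos 4 'c': at 6 (fail-walked)  ** P1@[2:4]
pos 5 'b': at 2 (fail-walked)
pos 6 'b': at 3
pos 7 'a': at 4
pos 8 'a': at 5  ** P0@[4:8],P3@[5:8]
pos 9 'c': at 8 (fail-walked)
pos 10 'b': at 2 (fail-walked)
pos 11 'b': at 3
pos 12 'a': at 4
pos 13 'a': at 5  ** P0@[9:13],P3@[10:13]
pos 14 'a': at 7 (fail-walked)
pos 15 'c': at 8
pos 16 'b': at 2 (fail-walked)
pos 17 'b': at 3
pos 18 'a': at 4
pos 19 'a': at 5  ** P0@[15:19],P3@[16:19]
pos 20 'a': at 7 (fail-walked)
pos 21 'a': at 7 (fail-walked)
pos 22 'c': at 8
pos 23 'c': at 9
pos 24 'b': at 10
pos 25 'b': at 11  ** P2@[21:25]
pos 26 'b': at 13 (fail-walked)
pos 27 'c': at 1 (fail-walked)
pos 28 'b': at 2
pos 29 'b': at 3
pos 30 'a': at 4
pos 31 'a': at 5  ** P0@[27:31],P3@[28:31]
pos 32 'b': at 12 (fail-walked)
pos 33 'a': at 7 (fail-walked)
pos 34 'c': at 8
pos 35 'b': at 2 (fail-walked)
pos 36 'c': at 6  ** P1@[34:36]
pos 37 'b': at 2 (fail-walked)
pos 38 'b': at 3
pos 39 'a': at 4
pos 40 'a': at 5  ** P0@[36:40],P3@[37:40]
pos 41 'b': at 12 (fail-walked)
pos 42 'a': at 7 (fail-walked)
pos 43 'c': at 8

All matches (sorted): [[4,1],[8,0],[8,3],[13,0],[13,3],[19,0],[19,3],[25,2],[31,0],[31,3],[36,1],[40,0],[40,3]]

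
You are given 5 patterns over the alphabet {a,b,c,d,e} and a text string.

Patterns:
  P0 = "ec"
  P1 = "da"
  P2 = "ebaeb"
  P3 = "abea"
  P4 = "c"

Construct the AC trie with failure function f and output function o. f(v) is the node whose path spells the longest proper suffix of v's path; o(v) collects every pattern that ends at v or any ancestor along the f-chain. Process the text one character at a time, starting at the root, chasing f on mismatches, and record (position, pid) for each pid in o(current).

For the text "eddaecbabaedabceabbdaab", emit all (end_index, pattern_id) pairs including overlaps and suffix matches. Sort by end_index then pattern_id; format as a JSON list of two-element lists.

Build automaton:
Trie (insert patterns):
  0='ε' goto a→9 c→13 d→3 e→1
  1='e' goto b→5 c→2
  2='ec' goto ·  ←P0
  3='d' goto a→4
  4='da' goto ·  ←P1
  5='eb' goto a→6
  6='eba' goto e→7
  7='ebae' goto b→8
  8='ebaeb' goto ·  ←P2
  9='a' goto b→10
  10='ab' goto e→11
  11='abe' goto a→12
  12='abea' goto ·  ←P3
  13='c' goto ·  ←P4

Failure links (BFS by depth):
  n1('e'): parent n0 fail=0; on 'e' 0 → fail=0;  out ∅∪∅=∅
  n3('d'): parent n0 fail=0; on 'd' 0 → fail=0;  out ∅∪∅=∅
  n9('a'): parent n0 fail=0; on 'a' 0 → fail=0;  out ∅∪∅=∅
  n13('c'): parent n0 fail=0; on 'c' 0 → fail=0;  out {4}∪∅={4}
  n2('ec'): parent n1 fail=0; on 'c' 0 → fail=13;  out {0}∪{4}={0,4}
  n4('da'): parent n3 fail=0; on 'a' 0 → fail=9;  out {1}∪∅={1}
  n5('eb'): parent n1 fail=0; on 'b' 0 → fail=0;  out ∅∪∅=∅
  n10('ab'): parent n9 fail=0; on 'b' 0 → fail=0;  out ∅∪∅=∅
  n6('eba'): parent n5 fail=0; on 'a' 0 → fail=9;  out ∅∪∅=∅
  n11('abe'): parent n10 fail=0; on 'e' 0 → fail=1;  out ∅∪∅=∅
  n7('ebae'): parent n6 fail=9; on 'e' 9→0 → fail=1;  out ∅∪∅=∅
  n12('abea'): parent n11 fail=1; on 'a' 1→0 → fail=9;  out {3}∪∅={3}
  n8('ebaeb'): parent n7 fail=1; on 'b' 1 → fail=5;  out {2}∪∅={2}

Run:
i=0 'e': node 0→1
i=1 'd': node 1→3 (via fail)
i=2 'd': node 3→3 (via fail)
i=3 'a': node 3→4  emit P1@[2:3]
i=4 'e': node 4→1 (via fail)
i=5 'c': node 1→2  emit P0@[4:5],P4@[5:5]
i=6 'b': node 2→0 (via fail)
i=7 'a': node 0→9
i=8 'b': node 9→10
i=9 'a': node 10→9 (via fail)
i=10 'e': node 9→1 (via fail)
i=11 'd': node 1→3 (via fail)
i=12 'a': node 3→4  emit P1@[11:12]
i=13 'b': node 4→10 (via fail)
i=14 'c': node 10→13 (via fail)  emit P4@[14:14]
i=15 'e': node 13→1 (via fail)
i=16 'a': node 1→9 (via fail)
i=17 'b': node 9→10
i=18 'b': node 10→0 (via fail)
i=19 'd': node 0→3
i=20 'a': node 3→4  emit P1@[19:20]
i=21 'a': node 4→9 (via fail)
i=22 'b': node 9→10

Matches: [[3,1],[5,0],[5,4],[12,1],[14,4],[20,1]]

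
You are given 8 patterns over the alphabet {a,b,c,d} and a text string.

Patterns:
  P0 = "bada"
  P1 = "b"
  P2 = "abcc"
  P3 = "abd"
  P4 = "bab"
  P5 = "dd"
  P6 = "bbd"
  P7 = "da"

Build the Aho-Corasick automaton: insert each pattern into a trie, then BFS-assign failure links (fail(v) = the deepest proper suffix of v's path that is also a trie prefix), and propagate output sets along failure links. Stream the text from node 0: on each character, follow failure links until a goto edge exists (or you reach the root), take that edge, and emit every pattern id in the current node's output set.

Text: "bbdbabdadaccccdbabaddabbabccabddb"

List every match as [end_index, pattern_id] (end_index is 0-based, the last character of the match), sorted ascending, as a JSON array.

Build:
Trie (insert patterns):
  0='ε' goto a→5 b→1 d→11
  1='b' goto a→2 b→13  [P1 ends]
  2='ba' goto b→10 d→3
  3='bad' goto a→4
  4='bada' goto ·  [P0 ends]
  5='a' goto b→6
  6='ab' goto c→7 d→9
  7='abc' goto c→8
  8='abcc' goto ·  [P2 ends]
  9='abd' goto ·  [P3 ends]
  10='bab' goto ·  [P4 ends]
  11='d' goto a→15 d→12
  12='dd' goto ·  [P5 ends]
  13='bb' goto d→14
  14='bbd' goto ·  [P6 ends]
  15='da' goto ·  [P7 ends]

Failure links (BFS by depth):
  n1('b'): parent n0 fail=0; on 'b' 0 → fail=0;  out {1}∪∅={1}
  n5('a'): parent n0 fail=0; on 'a' 0 → fail=0;  out ∅∪∅=∅
  n11('d'): parent n0 fail=0; on 'd' 0 → fail=0;  out ∅∪∅=∅
  n2('ba'): parent n1 fail=0; on 'a' 0 → fail=5;  out ∅∪∅=∅
  n6('ab'): parent n5 fail=0; on 'b' 0 → fail=1;  out ∅∪{1}={1}
  n12('dd'): parent n11 fail=0; on 'd' 0 → fail=11;  out {5}∪∅={5}
  n13('bb'): parent n1 fail=0; on 'b' 0 → fail=1;  out ∅∪{1}={1}
  n15('da'): parent n11 fail=0; on 'a' 0 → fail=5;  out {7}∪∅={7}
  n3('bad'): parent n2 fail=5; on 'd' 5→0 → fail=11;  out ∅∪∅=∅
  n7('abc'): parent n6 fail=1; on 'c' 1→0 → fail=0;  out ∅∪∅=∅
  n9('abd'): parent n6 fail=1; on 'd' 1→0 → fail=11;  out {3}∪∅={3}
  n10('bab'): parent n2 fail=5; on 'b' 5 → fail=6;  out {4}∪{1}={1,4}
  n14('bbd'): parent n13 fail=1; on 'd' 1→0 → fail=11;  out {6}∪∅={6}
  n4('bada'): parent n3 fail=11; on 'a' 11 → fail=15;  out {0}∪{7}={0,7}
  n8('abcc'): parent n7 fail=0; on 'c' 0 → fail=0;  out {2}∪∅={2}

Text stream:
[0] read 'b'  n0⇒n1  → match P1@[0:0]
[1] read 'b'  n1⇒n13  → match P1@[1:1]
[2] read 'd'  n13⇒n14  → match P6@[0:2]
[3] read 'b'  n14⇒n1 (via fail)  → match P1@[3:3]
[4] read 'a'  n1⇒n2
[5] read 'b'  n2⇒n10  → match P1@[5:5],P4@[3:5]
[6] read 'd'  n10⇒n9 (via fail)  → match P3@[4:6]
[7] read 'a'  n9⇒n15 (via fail)  → match P7@[6:7]
[8] read 'd'  n15⇒n11 (via fail)
[9] read 'a'  n11⇒n15  → match P7@[8:9]
[10] read 'c'  n15⇒n0 (via fail)
[11] read 'c'  n0⇒n0
[12] read 'c'  n0⇒n0
[13] read 'c'  n0⇒n0
[14] read 'd'  n0⇒n11
[15] read 'b'  n11⇒n1 (via fail)  → match P1@[15:15]
[16] read 'a'  n1⇒n2
[17] read 'b'  n2⇒n10  → match P1@[17:17],P4@[15:17]
[18] read 'a'  n10⇒n2 (via fail)
[19] read 'd'  n2⇒n3
[20] read 'd'  n3⇒n12 (via fail)  → match P5@[19:20]
[21] read 'a'  n12⇒n15 (via fail)  → match P7@[20:21]
[22] read 'b'  n15⇒n6 (via fail)  → match P1@[22:22]
[23] read 'b'  n6⇒n13 (via fail)  → match P1@[23:23]
[24] read 'a'  n13⇒n2 (via fail)
[25] read 'b'  n2⇒n10  → match P1@[25:25],P4@[23:25]
[26] read 'c'  n10⇒n7 (via fail)
[27] read 'c'  n7⇒n8  → match P2@[24:27]
[28] read 'a'  n8⇒n5 (via fail)
[29] read 'b'  n5⇒n6  → match P1@[29:29]
[30] read 'd'  n6⇒n9  → match P3@[28:30]
[31] read 'd'  n9⇒n12 (via fail)  → match P5@[30:31]
[32] read 'b'  n12⇒n1 (via fail)  → match P1@[32:32]

Matches: [[0,1],[1,1],[2,6],[3,1],[5,1],[5,4],[6,3],[7,7],[9,7],[15,1],[17,1],[17,4],[20,5],[21,7],[22,1],[23,1],[25,1],[25,4],[27,2],[29,1],[30,3],[31,5],[32,1]]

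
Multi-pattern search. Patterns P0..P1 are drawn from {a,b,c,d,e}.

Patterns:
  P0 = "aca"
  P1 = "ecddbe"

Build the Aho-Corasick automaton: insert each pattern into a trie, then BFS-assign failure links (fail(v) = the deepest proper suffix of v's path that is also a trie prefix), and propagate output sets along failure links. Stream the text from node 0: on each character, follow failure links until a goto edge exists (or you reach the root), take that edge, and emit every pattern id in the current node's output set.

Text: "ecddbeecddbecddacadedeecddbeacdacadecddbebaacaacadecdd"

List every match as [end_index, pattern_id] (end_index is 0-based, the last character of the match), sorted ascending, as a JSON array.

Construct AC machine:
Trie nodes:
  n0 'ε': a→1 e→4
  n1 'a': c→2
  n2 'ac': a→3
  n3 'aca': ·  ←P0
  n4 'e': c→5
  n5 'ec': d→6
  n6 'ecd': d→7
  n7 'ecdd': b→8
  n8 'ecddb': e→9
  n9 'ecddbe': ·  ←P1

Failure links (BFS by depth):
  fail(1) 'a': from fail(0)=0 chase 'a': 0 ⇒ 0;  out=∅∪out(0)=∅
  fail(4) 'e': from fail(0)=0 chase 'e': 0 ⇒ 0;  out=∅∪out(0)=∅
  fail(2) 'ac': from fail(1)=0 chase 'c': 0 ⇒ 0;  out=∅∪out(0)=∅
  fail(5) 'ec': from fail(4)=0 chase 'c': 0 ⇒ 0;  out=∅∪out(0)=∅
  fail(3) 'aca': from fail(2)=0 chase 'a': 0 ⇒ 1;  out={0}∪out(1)={0}
  fail(6) 'ecd': from fail(5)=0 chase 'd': 0 ⇒ 0;  out=∅∪out(0)=∅
  fail(7) 'ecdd': from fail(6)=0 chase 'd': 0 ⇒ 0;  out=∅∪out(0)=∅
  fail(8) 'ecddb': from fail(7)=0 chase 'b': 0 ⇒ 0;  out=∅∪out(0)=∅
  fail(9) 'ecddbe': from fail(8)=0 chase 'e': 0 ⇒ 4;  out={1}∪out(4)={1}

Scan:
i=0 'e': node 0→4
i=1 'c': node 4→5
i=2 'd': node 5→6
i=3 'd': node 6→7
i=4 'b': node 7→8
i=5 'e': node 8→9  emit P1@[0:5]
i=6 'e': node 9→4 (via fail)
i=7 'c': node 4→5
i=8 'd': node 5→6
i=9 'd': node 6→7
i=10 'b': node 7→8
i=11 'e': node 8→9  emit P1@[6:11]
i=12 'c': node 9→5 (via fail)
i=13 'd': node 5→6
i=14 'd': node 6→7
i=15 'a': node 7→1 (via fail)
i=16 'c': node 1→2
i=17 'a': node 2→3  emit P0@[15:17]
i=18 'd': node 3→0 (via fail)
i=19 'e': node 0→4
i=20 'd': node 4→0 (via fail)
i=21 'e': node 0→4
i=22 'e': node 4→4 (via fail)
i=23 'c': node 4→5
i=24 'd': node 5→6
i=25 'd': node 6→7
i=26 'b': node 7→8
i=27 'e': node 8→9  emit P1@[22:27]
i=28 'a': node 9→1 (via fail)
i=29 'c': node 1→2
i=30 'd': node 2→0 (via fail)
i=31 'a': node 0→1
i=32 'c': node 1→2
i=33 'a': node 2→3  emit P0@[31:33]
i=34 'd': node 3→0 (via fail)
i=35 'e': node 0→4
i=36 'c': node 4→5
i=37 'd': node 5→6
i=38 'd': node 6→7
i=39 'b': node 7→8
i=40 'e': node 8→9  emit P1@[35:40]
i=41 'b': node 9→0 (via fail)
i=42 'a': node 0→1
i=43 'a': node 1→1 (via fail)
i=44 'c': node 1→2
i=45 'a': node 2→3  emit P0@[43:45]
i=46 'a': node 3→1 (via fail)
i=47 'c': node 1→2
i=48 'a': node 2→3  emit P0@[46:48]
i=49 'd': node 3→0 (via fail)
i=50 'e': node 0→4
i=51 'c': node 4→5
i=52 'd': node 5→6
i=53 'd': node 6→7

Result: [[5,1],[11,1],[17,0],[27,1],[33,0],[40,1],[45,0],[48,0]]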